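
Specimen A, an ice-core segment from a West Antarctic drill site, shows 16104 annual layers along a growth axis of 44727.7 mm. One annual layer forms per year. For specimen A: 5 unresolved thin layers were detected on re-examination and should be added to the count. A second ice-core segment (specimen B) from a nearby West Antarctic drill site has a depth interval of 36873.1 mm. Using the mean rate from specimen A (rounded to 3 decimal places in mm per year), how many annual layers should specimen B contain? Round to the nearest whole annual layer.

Specimen A: adjusted count: 16104 + 5 = 16109 annual layers.
A: 44727.7 mm over 16109 years gives 44727.7 / 16109 ≈ 2.777 mm/year.
Specimen B: 36873.1 mm / 2.777 mm per year = 13278.03 years ≈ 13278 annual layers.

13278 annual layers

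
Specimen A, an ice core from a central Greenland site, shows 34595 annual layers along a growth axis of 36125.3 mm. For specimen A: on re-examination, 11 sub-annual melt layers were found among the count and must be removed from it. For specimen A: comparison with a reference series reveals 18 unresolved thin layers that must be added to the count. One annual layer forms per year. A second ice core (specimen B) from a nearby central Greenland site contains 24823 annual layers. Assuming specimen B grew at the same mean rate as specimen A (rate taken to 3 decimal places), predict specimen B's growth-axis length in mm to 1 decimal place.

25915.2 mm

Specimen A: adjusted count: 34595 − 11 + 18 = 34602 annual layers.
A: Mean rate = 36125.3 mm / 34602 years ≈ 1.044 mm/year.
Length of B = 1.044 × 24823 = 25915.2 mm.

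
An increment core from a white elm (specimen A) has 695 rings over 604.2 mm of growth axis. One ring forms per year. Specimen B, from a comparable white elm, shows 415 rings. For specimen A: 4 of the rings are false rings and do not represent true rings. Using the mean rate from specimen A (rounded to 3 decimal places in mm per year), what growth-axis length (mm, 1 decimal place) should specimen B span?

Specimen A: adjusted count: 695 − 4 = 691 rings.
A: Mean rate = 604.2 mm / 691 years ≈ 0.874 mm/yr.
Length of B = 0.874 × 415 = 362.7 mm.

362.7 mm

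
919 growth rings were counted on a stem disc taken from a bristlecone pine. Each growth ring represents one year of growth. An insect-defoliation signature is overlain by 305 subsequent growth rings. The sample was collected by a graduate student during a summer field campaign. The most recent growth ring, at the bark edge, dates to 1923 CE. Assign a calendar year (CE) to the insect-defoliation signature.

305 growth rings formed after the insect-defoliation signature.
Counting back 305 years from 1923 CE places the insect-defoliation signature in 1923 − 305 = 1618 CE.

1618 CE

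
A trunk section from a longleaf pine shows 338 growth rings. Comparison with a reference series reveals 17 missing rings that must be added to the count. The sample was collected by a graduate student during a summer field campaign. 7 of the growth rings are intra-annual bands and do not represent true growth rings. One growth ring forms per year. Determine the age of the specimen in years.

348 years

Adjusted count: 338 − 7 + 17 = 348 growth rings.
One growth ring per year makes the duration 348 years.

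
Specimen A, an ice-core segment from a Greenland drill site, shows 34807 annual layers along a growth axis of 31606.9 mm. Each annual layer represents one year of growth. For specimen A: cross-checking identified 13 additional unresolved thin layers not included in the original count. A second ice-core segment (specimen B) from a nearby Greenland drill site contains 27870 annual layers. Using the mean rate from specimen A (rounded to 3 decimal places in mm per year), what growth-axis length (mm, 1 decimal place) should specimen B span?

Specimen A: adjusted count: 34807 + 13 = 34820 annual layers.
A: 31606.9 mm over 34820 years gives 31606.9 / 34820 ≈ 0.908 mm/year.
B's length ≈ 0.908 × 27870 = 25306.0 mm.

25306.0 mm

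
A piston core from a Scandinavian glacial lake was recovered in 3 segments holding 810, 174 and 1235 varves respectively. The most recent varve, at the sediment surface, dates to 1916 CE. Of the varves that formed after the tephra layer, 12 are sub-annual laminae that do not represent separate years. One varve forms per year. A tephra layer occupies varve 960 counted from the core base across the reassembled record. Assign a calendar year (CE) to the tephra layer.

669 CE

Total varves = 810 + 174 + 1235 = 2219.
2219 − 960 = 1259 varves lie beyond the tephra layer toward the sediment surface.
Removing the 12 false varves leaves 1259 − 12 = 1247 true varves beyond the tephra layer.
1916 − 1247 = 669 CE.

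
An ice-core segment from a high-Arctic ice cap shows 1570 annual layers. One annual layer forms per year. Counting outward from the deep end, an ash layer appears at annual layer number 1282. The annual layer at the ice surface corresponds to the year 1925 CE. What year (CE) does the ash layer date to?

1637 CE

1570 − 1282 = 288 annual layers lie beyond the ash layer toward the ice surface.
The annual layer at the ice surface is 1925 CE, so the ash layer dates to 1925 − 288 = 1637 CE.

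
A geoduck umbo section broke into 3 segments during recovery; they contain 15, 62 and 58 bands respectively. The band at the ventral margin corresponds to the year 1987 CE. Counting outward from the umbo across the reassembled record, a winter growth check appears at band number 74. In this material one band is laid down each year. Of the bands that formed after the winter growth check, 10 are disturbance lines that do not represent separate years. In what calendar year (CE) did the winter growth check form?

1936 CE

Total bands = 15 + 62 + 58 = 135.
The winter growth check sits at band 74 from the umbo, so 135 − 74 = 61 bands formed after it.
61 − 10 false = 51 true bands after the winter growth check.
The band at the ventral margin is 1987 CE, so the winter growth check dates to 1987 − 51 = 1936 CE.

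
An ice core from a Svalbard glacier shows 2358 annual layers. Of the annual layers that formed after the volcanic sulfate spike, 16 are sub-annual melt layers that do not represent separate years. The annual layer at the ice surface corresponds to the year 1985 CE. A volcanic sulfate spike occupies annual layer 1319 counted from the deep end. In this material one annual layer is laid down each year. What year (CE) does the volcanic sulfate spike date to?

962 CE

2358 − 1319 = 1039 annual layers lie beyond the volcanic sulfate spike toward the ice surface.
Removing the 16 false annual layers leaves 1039 − 16 = 1023 true annual layers beyond the volcanic sulfate spike.
Counting back 1023 years from 1985 CE places the volcanic sulfate spike in 1985 − 1023 = 962 CE.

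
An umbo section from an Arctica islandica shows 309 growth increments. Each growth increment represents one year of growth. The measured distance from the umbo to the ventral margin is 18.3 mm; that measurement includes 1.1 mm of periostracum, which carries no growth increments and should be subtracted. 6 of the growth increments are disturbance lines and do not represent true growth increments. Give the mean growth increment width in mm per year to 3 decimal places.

0.057 mm per year

Correcting the raw count gives 309 − 6 = 303 true growth increments.
The growth record spans 18.3 − 1.1 = 17.2 mm.
17.2 mm over 303 years gives 17.2 / 303 ≈ 0.057 mm per year.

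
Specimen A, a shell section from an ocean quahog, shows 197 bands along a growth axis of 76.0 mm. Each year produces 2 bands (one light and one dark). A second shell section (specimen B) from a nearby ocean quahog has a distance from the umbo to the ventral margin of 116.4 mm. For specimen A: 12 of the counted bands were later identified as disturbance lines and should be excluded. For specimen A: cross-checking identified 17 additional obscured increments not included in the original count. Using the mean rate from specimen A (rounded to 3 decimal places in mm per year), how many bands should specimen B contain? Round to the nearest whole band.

310 bands

Specimen A: after corrections the count is 197 − 12 + 17 = 202 bands.
Specimen A: dividing by 2 bands per year: 202 / 2 = 101 years.
A: Extension rate ≈ 76.0 / 101 = 0.752 mm/year.
Specimen B: 116.4 mm / 0.752 mm per year = 154.79 years; at 2 bands per year that is 154.79 × 2 ≈ 310 bands.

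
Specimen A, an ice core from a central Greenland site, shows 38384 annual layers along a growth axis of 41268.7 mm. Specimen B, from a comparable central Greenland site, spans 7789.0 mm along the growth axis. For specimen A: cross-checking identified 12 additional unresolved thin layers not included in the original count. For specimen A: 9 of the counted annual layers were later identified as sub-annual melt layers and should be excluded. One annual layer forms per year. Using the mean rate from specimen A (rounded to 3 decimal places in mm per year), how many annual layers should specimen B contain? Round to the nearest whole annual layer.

Specimen A: true annual layer count = 38384 − 9 + 12 = 38387.
A: Extension rate ≈ 41268.7 / 38387 = 1.075 mm/yr.
Specimen B: 7789.0 mm / 1.075 mm per year = 7245.58 years ≈ 7246 annual layers.

7246 annual layers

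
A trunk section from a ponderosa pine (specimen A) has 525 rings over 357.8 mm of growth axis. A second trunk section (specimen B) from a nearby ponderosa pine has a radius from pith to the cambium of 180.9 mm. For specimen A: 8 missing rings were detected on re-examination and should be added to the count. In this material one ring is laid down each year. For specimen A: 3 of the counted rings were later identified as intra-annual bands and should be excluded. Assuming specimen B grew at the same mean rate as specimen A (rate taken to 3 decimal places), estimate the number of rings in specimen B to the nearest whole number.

268 rings

Specimen A: after corrections the count is 525 − 3 + 8 = 530 rings.
A: Extension rate ≈ 357.8 / 530 = 0.675 mm per year.
B spans 180.9 / 0.675 = 268.00 years ≈ 268 rings.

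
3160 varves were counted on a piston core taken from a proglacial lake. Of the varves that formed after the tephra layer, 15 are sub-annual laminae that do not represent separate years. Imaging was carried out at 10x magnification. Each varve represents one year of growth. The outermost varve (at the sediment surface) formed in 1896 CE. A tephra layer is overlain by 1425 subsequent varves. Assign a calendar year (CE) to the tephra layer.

There are 1425 varves younger than the tephra layer.
Removing the 15 false varves leaves 1425 − 15 = 1410 true varves beyond the tephra layer.
The varve at the sediment surface is 1896 CE, so the tephra layer dates to 1896 − 1410 = 486 CE.

486 CE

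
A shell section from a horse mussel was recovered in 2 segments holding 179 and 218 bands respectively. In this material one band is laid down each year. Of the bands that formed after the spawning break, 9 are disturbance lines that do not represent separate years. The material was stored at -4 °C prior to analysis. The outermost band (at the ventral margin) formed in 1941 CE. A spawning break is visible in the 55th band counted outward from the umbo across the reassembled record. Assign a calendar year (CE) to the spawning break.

1608 CE

Total bands = 179 + 218 = 397.
397 − 55 = 342 bands lie beyond the spawning break toward the ventral margin.
Removing the 9 false bands leaves 342 − 9 = 333 true bands beyond the spawning break.
The band at the ventral margin is 1941 CE, so the spawning break dates to 1941 − 333 = 1608 CE.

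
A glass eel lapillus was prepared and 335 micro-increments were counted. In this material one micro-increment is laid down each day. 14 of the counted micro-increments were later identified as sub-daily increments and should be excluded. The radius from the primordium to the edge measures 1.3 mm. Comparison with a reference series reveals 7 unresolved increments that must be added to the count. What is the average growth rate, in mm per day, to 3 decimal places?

True micro-increment count = 335 − 14 + 7 = 328.
Extension rate ≈ 1.3 / 328 = 0.004 mm per day.

0.004 mm per day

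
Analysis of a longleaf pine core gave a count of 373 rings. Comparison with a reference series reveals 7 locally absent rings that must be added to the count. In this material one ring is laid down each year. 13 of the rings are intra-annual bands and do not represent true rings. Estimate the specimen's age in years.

367 yr

Adjusted count: 373 − 13 + 7 = 367 rings.
At one ring per year, that is 367 years.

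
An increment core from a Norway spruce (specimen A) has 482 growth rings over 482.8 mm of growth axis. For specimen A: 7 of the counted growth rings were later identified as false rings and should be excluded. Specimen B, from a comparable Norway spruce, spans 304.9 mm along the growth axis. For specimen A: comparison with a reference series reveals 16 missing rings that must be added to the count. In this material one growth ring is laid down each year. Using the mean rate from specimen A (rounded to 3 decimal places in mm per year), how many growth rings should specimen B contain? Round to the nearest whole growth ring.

Specimen A: after corrections the count is 482 − 7 + 16 = 491 growth rings.
A: 482.8 mm over 491 years gives 482.8 / 491 ≈ 0.983 mm per year.
For B, 304.9 / 0.983 = 310.17 years ≈ 310 growth rings.

310 growth rings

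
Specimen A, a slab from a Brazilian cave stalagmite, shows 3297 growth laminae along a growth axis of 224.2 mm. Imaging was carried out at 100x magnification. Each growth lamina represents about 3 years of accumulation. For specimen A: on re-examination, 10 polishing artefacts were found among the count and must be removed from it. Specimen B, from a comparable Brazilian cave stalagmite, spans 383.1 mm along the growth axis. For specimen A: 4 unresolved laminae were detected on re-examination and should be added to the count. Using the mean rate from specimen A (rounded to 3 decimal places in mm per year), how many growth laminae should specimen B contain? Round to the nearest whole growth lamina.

Specimen A: correcting the raw count gives 3297 − 10 + 4 = 3291 true growth laminae.
Specimen A: at 3 years per growth lamina, 3291 × 3 = 9873 years.
A: 224.2 mm over 9873 years gives 224.2 / 9873 ≈ 0.023 mm per year.
For B, 383.1 / 0.023 = 16656.52 years; at 3 years per growth lamina that is 16656.52 / 3 ≈ 5552 growth laminae.

5552 growth laminae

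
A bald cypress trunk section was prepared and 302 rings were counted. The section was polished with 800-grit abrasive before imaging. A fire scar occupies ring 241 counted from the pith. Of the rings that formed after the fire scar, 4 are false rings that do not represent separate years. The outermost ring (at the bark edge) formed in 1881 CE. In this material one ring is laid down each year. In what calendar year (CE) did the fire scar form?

Between ring 241 and the bark edge there are 302 − 241 = 61 rings.
Removing the 4 false rings leaves 61 − 4 = 57 true rings beyond the fire scar.
Counting back 57 years from 1881 CE places the fire scar in 1881 − 57 = 1824 CE.

1824 CE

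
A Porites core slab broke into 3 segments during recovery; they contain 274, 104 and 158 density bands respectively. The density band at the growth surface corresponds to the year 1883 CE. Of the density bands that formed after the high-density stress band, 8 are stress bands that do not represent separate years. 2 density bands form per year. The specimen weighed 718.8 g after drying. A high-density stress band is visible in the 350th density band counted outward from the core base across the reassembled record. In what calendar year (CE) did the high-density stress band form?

Total density bands = 274 + 104 + 158 = 536.
Between density band 350 and the growth surface there are 536 − 350 = 186 density bands.
186 − 8 false = 178 true density bands after the high-density stress band.
178 density bands at 2 per year is 178 / 2 = 89 years.
The density band at the growth surface is 1883 CE, so the high-density stress band dates to 1883 − 89 = 1794 CE.

1794 CE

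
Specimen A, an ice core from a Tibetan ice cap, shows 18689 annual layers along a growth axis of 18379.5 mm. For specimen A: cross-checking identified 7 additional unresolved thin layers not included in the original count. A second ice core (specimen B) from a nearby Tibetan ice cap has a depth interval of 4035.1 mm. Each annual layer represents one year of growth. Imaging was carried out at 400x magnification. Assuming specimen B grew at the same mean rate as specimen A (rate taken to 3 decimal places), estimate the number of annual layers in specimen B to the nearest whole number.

4105 annual layers

Specimen A: after corrections the count is 18689 + 7 = 18696 annual layers.
A: Extension rate ≈ 18379.5 / 18696 = 0.983 mm/year.
Specimen B: 4035.1 mm / 0.983 mm per year = 4104.88 years ≈ 4105 annual layers.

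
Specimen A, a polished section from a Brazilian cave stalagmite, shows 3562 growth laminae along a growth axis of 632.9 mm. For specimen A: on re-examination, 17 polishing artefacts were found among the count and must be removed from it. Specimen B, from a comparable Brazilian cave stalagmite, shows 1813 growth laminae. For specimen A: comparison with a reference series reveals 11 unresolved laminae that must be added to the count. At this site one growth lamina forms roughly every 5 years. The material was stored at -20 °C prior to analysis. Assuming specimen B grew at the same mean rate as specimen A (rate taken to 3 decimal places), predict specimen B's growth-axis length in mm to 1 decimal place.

Specimen A: correcting the raw count gives 3562 − 17 + 11 = 3556 true growth laminae.
Specimen A: multiplying by 5 years per growth lamina: 3556 × 5 = 17780 years.
A: 632.9 mm over 17780 years gives 632.9 / 17780 ≈ 0.036 mm/year.
Specimen B: at 5 years per growth lamina, 1813 × 5 = 9065 years. Length of B = 0.036 × 9065 = 326.3 mm.

326.3 mm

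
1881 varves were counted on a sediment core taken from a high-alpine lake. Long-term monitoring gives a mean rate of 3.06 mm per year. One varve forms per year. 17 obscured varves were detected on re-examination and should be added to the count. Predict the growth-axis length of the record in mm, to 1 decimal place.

5807.9 mm

Correcting the raw count gives 1881 + 17 = 1898 true varves.
1898 years at 3.06 mm/year gives 3.06 × 1898 = 5807.9 mm.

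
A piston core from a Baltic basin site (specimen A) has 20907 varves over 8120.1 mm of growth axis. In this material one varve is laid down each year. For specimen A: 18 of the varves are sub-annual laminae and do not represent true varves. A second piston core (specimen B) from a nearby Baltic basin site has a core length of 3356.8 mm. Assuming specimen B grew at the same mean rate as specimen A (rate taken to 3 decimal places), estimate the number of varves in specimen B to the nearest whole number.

8629 varves

Specimen A: true varve count = 20907 − 18 = 20889.
A: Extension rate ≈ 8120.1 / 20889 = 0.389 mm/yr.
B spans 3356.8 / 0.389 = 8629.31 years ≈ 8629 varves.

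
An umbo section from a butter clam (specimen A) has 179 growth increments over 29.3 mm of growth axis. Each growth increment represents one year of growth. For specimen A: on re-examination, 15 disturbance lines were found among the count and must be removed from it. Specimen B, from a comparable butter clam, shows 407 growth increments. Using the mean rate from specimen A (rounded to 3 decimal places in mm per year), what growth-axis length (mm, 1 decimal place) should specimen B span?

72.9 mm

Specimen A: adjusted count: 179 − 15 = 164 growth increments.
A: Extension rate ≈ 29.3 / 164 = 0.179 mm/year.
Length of B = 0.179 × 407 = 72.9 mm.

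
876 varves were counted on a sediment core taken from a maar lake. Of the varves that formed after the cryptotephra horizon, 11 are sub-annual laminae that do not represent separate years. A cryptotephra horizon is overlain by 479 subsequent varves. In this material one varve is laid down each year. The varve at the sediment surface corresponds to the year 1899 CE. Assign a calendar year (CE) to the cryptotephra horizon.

479 varves formed after the cryptotephra horizon.
Excluding 11 false varves: 479 − 11 = 468.
The varve at the sediment surface is 1899 CE, so the cryptotephra horizon dates to 1899 − 468 = 1431 CE.

1431 CE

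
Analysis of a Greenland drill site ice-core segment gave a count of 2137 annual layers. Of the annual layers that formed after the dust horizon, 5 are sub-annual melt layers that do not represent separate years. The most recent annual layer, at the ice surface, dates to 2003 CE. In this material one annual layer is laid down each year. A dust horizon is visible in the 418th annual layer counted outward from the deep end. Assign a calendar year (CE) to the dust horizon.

289 CE

The dust horizon sits at annual layer 418 from the deep end, so 2137 − 418 = 1719 annual layers formed after it.
1719 − 5 false = 1714 true annual layers after the dust horizon.
The annual layer at the ice surface is 2003 CE, so the dust horizon dates to 2003 − 1714 = 289 CE.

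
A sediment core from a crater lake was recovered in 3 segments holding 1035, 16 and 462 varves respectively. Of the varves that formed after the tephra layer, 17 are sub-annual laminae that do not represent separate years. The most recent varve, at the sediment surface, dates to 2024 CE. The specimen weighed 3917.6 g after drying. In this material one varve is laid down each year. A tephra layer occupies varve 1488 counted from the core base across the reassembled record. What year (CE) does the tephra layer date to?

Total varves = 1035 + 16 + 462 = 1513.
Between varve 1488 and the sediment surface there are 1513 − 1488 = 25 varves.
Excluding 17 false varves: 25 − 17 = 8.
The varve at the sediment surface is 2024 CE, so the tephra layer dates to 2024 − 8 = 2016 CE.

2016 CE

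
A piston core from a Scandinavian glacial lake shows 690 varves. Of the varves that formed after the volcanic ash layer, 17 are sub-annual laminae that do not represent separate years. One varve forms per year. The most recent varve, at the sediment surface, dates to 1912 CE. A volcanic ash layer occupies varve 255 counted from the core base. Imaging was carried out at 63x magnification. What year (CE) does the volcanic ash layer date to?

1494 CE

The volcanic ash layer sits at varve 255 from the core base, so 690 − 255 = 435 varves formed after it.
Removing the 17 false varves leaves 435 − 17 = 418 true varves beyond the volcanic ash layer.
The varve at the sediment surface is 1912 CE, so the volcanic ash layer dates to 1912 − 418 = 1494 CE.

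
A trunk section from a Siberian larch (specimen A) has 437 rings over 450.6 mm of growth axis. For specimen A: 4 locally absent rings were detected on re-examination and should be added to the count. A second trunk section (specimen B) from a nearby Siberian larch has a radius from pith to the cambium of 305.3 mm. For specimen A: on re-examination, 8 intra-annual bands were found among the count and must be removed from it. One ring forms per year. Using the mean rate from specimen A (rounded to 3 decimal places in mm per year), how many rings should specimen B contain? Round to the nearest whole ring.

293 rings

Specimen A: true ring count = 437 − 8 + 4 = 433.
A: Mean rate = 450.6 mm / 433 years ≈ 1.041 mm/yr.
B spans 305.3 / 1.041 = 293.28 years ≈ 293 rings.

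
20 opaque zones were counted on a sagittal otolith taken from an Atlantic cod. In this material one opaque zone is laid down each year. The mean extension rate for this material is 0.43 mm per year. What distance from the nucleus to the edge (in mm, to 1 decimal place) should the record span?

8.6 mm

The record spans 20 years at 0.43 mm per year.
Length ≈ 0.43 × 20 = 8.6 mm.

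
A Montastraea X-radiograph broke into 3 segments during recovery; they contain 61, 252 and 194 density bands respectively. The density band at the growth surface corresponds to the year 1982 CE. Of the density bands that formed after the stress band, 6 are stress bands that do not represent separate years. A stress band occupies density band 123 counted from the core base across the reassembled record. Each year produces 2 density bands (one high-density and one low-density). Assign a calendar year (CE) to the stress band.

Total density bands = 61 + 252 + 194 = 507.
The stress band sits at density band 123 from the core base, so 507 − 123 = 384 density bands formed after it.
Excluding 6 false density bands: 384 − 6 = 378.
Dividing by 2 density bands per year: 378 / 2 = 189 years.
1982 − 189 = 1793 CE.

1793 CE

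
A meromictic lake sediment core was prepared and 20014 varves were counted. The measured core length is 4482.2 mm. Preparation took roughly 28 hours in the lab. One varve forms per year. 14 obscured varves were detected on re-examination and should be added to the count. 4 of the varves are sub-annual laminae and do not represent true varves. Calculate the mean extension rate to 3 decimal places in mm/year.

0.224 mm/year

Adjusted count: 20014 − 4 + 14 = 20024 varves.
4482.2 mm over 20024 years gives 4482.2 / 20024 ≈ 0.224 mm/year.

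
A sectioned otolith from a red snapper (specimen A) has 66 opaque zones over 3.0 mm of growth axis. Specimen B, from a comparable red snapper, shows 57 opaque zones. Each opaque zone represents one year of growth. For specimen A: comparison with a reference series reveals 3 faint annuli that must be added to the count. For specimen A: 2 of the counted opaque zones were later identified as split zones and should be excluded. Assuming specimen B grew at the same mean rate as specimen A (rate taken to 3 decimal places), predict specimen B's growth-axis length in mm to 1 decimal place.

Specimen A: true opaque zone count = 66 − 2 + 3 = 67.
A: Mean rate = 3.0 mm / 67 years ≈ 0.045 mm/year.
B's length ≈ 0.045 × 57 = 2.6 mm.

2.6 mm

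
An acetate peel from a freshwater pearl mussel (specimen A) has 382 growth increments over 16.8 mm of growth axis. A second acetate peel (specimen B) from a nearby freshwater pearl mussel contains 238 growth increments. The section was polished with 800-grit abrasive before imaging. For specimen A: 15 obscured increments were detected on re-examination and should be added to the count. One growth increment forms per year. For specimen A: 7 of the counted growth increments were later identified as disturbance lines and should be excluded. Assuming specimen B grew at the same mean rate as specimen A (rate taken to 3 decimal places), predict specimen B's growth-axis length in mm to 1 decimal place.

10.2 mm

Specimen A: adjusted count: 382 − 7 + 15 = 390 growth increments.
A: 16.8 mm over 390 years gives 16.8 / 390 ≈ 0.043 mm/yr.
B's length ≈ 0.043 × 238 = 10.2 mm.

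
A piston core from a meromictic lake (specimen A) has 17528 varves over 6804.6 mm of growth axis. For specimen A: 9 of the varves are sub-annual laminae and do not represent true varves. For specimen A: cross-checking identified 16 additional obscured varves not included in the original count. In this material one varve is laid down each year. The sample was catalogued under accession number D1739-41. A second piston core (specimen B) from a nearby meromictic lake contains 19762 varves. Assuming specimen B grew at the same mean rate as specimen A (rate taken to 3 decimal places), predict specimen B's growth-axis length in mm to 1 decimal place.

Specimen A: adjusted count: 17528 − 9 + 16 = 17535 varves.
A: 6804.6 mm over 17535 years gives 6804.6 / 17535 ≈ 0.388 mm/yr.
B's length ≈ 0.388 × 19762 = 7667.7 mm.

7667.7 mm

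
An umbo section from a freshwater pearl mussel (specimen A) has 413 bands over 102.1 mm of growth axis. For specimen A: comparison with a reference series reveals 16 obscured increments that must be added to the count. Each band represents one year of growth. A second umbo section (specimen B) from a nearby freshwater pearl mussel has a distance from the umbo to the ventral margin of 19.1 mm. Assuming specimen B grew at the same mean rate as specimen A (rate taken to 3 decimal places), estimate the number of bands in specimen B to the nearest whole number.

80 bands

Specimen A: true band count = 413 + 16 = 429.
A: 102.1 mm over 429 years gives 102.1 / 429 ≈ 0.238 mm/year.
B spans 19.1 / 0.238 = 80.25 years ≈ 80 bands.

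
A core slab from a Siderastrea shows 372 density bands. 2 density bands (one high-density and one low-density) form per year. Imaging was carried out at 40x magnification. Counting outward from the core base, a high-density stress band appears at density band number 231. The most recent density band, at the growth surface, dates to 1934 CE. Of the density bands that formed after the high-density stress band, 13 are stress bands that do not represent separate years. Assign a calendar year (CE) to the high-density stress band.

Between density band 231 and the growth surface there are 372 − 231 = 141 density bands.
141 − 13 false = 128 true density bands after the high-density stress band.
With 2 density bands per year, 128 / 2 = 64 years.
1934 − 64 = 1870 CE.

1870 CE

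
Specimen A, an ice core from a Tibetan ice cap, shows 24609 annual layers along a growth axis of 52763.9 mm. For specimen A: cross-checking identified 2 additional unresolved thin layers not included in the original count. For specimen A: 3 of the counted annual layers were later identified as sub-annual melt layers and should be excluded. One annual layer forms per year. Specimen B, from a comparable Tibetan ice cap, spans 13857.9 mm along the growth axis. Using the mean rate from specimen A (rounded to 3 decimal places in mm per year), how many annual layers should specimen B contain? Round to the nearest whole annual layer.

Specimen A: true annual layer count = 24609 − 3 + 2 = 24608.
A: Mean rate = 52763.9 mm / 24608 years ≈ 2.144 mm per year.
For B, 13857.9 / 2.144 = 6463.57 years ≈ 6464 annual layers.

6464 annual layers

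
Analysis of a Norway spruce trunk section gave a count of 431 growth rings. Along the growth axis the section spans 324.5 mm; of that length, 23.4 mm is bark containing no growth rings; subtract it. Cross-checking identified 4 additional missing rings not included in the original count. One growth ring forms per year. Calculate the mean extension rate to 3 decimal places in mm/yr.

0.692 mm/yr

After corrections the count is 431 + 4 = 435 growth rings.
Removing the 23.4 mm offcut leaves 324.5 − 23.4 = 301.1 mm.
301.1 mm over 435 years gives 301.1 / 435 ≈ 0.692 mm/yr.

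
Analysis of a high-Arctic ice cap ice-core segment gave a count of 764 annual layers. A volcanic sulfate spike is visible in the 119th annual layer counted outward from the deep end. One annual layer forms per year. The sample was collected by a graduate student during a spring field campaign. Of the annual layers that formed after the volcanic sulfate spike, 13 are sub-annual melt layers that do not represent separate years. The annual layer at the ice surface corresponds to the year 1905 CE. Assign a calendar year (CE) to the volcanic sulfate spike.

The volcanic sulfate spike sits at annual layer 119 from the deep end, so 764 − 119 = 645 annual layers formed after it.
Removing the 13 false annual layers leaves 645 − 13 = 632 true annual layers beyond the volcanic sulfate spike.
The annual layer at the ice surface is 1905 CE, so the volcanic sulfate spike dates to 1905 − 632 = 1273 CE.

1273 CE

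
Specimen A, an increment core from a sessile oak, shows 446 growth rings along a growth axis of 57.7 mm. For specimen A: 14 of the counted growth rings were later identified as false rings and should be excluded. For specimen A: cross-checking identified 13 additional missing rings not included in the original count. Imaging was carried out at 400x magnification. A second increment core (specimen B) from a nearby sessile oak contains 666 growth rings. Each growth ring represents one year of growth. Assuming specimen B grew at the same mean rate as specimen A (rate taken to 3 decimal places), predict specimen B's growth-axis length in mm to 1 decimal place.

86.6 mm

Specimen A: true growth ring count = 446 − 14 + 13 = 445.
A: 57.7 mm over 445 years gives 57.7 / 445 ≈ 0.130 mm per year.
B's length ≈ 0.130 × 666 = 86.6 mm.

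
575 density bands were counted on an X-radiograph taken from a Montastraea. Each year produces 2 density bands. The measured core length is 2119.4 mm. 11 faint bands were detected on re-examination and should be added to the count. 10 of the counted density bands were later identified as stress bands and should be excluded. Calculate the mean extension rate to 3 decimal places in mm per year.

True density band count = 575 − 10 + 11 = 576.
576 density bands at 2 per year is 576 / 2 = 288 years.
Mean rate = 2119.4 mm / 288 years ≈ 7.359 mm per year.

7.359 mm per year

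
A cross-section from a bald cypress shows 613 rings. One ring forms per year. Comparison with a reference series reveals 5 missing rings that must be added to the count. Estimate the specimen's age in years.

After corrections the count is 613 + 5 = 618 rings.
At one ring per year, that is 618 years.

618 years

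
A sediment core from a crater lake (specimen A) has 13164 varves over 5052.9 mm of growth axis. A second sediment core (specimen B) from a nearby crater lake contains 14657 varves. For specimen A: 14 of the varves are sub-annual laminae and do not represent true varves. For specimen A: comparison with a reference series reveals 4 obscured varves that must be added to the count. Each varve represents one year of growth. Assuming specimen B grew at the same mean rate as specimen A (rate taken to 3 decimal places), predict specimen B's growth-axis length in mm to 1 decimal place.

Specimen A: adjusted count: 13164 − 14 + 4 = 13154 varves.
A: Extension rate ≈ 5052.9 / 13154 = 0.384 mm/yr.
Length of B = 0.384 × 14657 = 5628.3 mm.

5628.3 mm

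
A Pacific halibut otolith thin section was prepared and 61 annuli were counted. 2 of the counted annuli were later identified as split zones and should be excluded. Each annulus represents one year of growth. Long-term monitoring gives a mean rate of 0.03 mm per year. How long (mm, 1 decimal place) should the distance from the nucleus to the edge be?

1.8 mm

Adjusted count: 61 − 2 = 59 annuli.
59 years at 0.03 mm/year gives 0.03 × 59 = 1.8 mm.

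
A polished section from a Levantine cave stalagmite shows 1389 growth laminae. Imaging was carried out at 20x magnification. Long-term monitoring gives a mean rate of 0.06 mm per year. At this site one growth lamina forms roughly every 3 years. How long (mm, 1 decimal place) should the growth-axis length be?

Multiplying by 3 years per growth lamina: 1389 × 3 = 4167 years.
Predicted length = 0.06 mm/year × 4167 years = 250.0 mm.

250.0 mm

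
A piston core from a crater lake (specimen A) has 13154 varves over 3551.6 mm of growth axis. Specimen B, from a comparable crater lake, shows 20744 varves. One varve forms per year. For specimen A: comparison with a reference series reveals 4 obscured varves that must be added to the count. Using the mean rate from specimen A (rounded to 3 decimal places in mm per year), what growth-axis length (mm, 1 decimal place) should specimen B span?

Specimen A: adjusted count: 13154 + 4 = 13158 varves.
A: Extension rate ≈ 3551.6 / 13158 = 0.270 mm per year.
For B, 0.270 mm/year × 20744 years = 5600.9 mm.

5600.9 mm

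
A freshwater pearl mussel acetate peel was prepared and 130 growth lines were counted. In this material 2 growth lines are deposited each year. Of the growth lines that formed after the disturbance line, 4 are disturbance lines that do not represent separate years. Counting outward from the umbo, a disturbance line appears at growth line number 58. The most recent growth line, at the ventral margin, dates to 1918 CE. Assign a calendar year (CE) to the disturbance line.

130 − 58 = 72 growth lines lie beyond the disturbance line toward the ventral margin.
72 − 4 false = 68 true growth lines after the disturbance line.
With 2 growth lines per year, 68 / 2 = 34 years.
The growth line at the ventral margin is 1918 CE, so the disturbance line dates to 1918 − 34 = 1884 CE.

1884 CE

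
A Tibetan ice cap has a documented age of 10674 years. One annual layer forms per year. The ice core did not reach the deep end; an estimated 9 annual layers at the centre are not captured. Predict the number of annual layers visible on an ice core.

10665 annual layers

Expected annual layers over 10674 years: 10674.
10674 − 9 missed = 10665 annual layers expected in the prepared section.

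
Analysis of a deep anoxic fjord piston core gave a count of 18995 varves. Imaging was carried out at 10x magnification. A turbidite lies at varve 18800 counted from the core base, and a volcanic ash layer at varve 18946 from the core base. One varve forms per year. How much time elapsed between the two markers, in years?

Separation: 18946 − 18800 = 146 varves.
That is 146 years at one varve per year.

146 yr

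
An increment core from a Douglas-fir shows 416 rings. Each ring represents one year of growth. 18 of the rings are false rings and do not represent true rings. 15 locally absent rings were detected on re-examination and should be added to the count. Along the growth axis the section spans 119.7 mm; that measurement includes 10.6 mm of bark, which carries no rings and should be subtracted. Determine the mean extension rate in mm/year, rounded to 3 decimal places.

After corrections the count is 416 − 18 + 15 = 413 rings.
Removing the 10.6 mm offcut leaves 119.7 − 10.6 = 109.1 mm.
Mean rate = 109.1 mm / 413 years ≈ 0.264 mm/year.

0.264 mm/year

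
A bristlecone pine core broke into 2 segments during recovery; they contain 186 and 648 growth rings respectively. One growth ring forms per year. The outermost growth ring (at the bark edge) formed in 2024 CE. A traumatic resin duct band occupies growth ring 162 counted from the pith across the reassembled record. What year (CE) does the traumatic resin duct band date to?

Total growth rings = 186 + 648 = 834.
The traumatic resin duct band sits at growth ring 162 from the pith, so 834 − 162 = 672 growth rings formed after it.
Counting back 672 years from 2024 CE places the traumatic resin duct band in 2024 − 672 = 1352 CE.

1352 CE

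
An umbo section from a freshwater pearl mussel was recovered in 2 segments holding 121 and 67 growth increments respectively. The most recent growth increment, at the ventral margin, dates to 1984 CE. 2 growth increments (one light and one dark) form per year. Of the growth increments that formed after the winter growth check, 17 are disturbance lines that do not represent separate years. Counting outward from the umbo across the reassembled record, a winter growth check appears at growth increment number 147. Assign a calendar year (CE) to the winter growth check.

Total growth increments = 121 + 67 = 188.
Between growth increment 147 and the ventral margin there are 188 − 147 = 41 growth increments.
41 − 17 false = 24 true growth increments after the winter growth check.
24 growth increments at 2 per year is 24 / 2 = 12 years.
Counting back 12 years from 1984 CE places the winter growth check in 1984 − 12 = 1972 CE.

1972 CE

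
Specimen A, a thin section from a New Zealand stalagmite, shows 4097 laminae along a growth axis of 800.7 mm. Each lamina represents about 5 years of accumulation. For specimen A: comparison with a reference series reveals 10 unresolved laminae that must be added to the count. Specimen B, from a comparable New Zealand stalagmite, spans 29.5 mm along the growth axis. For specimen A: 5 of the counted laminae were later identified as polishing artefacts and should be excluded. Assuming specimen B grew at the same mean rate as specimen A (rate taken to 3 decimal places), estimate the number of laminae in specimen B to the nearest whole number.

Specimen A: adjusted count: 4097 − 5 + 10 = 4102 laminae.
Specimen A: at 5 years per lamina, 4102 × 5 = 20510 years.
A: Mean rate = 800.7 mm / 20510 years ≈ 0.039 mm/year.
Specimen B: 29.5 mm / 0.039 mm per year = 756.41 years; at 5 years per lamina that is 756.41 / 5 ≈ 151 laminae.

151 laminae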